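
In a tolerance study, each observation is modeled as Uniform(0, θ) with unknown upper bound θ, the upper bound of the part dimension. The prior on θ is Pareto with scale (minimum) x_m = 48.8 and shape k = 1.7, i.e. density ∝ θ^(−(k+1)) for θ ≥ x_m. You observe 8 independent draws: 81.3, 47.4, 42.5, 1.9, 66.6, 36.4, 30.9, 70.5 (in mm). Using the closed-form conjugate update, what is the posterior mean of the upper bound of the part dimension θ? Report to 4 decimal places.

A Pareto(scale x_m, shape k) prior on the upper bound θ of Uniform(0, θ) is conjugate: posterior is Pareto(max(x_m, max xᵢ), k + n).
Sample maximum = 81.3; prior scale x_m = 48.8 → posterior scale = max = 81.3.
Posterior shape = 1.7 + 8 = 9.7.
E[θ|data] = k·x_m/(k−1) = 9.7·81.3/8.7 = 90.6448.

90.6448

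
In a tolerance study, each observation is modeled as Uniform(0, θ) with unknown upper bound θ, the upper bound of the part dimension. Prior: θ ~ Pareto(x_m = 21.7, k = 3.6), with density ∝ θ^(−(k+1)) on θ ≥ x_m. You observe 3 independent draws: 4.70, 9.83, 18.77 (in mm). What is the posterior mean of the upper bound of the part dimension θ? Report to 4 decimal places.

A Pareto(scale x_m, shape k) prior on the upper bound θ of Uniform(0, θ) is conjugate: posterior is Pareto(max(x_m, max xᵢ), k + n).
Sample maximum = 18.77; prior scale x_m = 21.7 → posterior scale = max = 21.70.
Posterior shape = 3.6 + 3 = 6.6.
E[θ|data] = k·x_m/(k−1) = 6.6·21.70/5.6 = 25.5750.

25.5750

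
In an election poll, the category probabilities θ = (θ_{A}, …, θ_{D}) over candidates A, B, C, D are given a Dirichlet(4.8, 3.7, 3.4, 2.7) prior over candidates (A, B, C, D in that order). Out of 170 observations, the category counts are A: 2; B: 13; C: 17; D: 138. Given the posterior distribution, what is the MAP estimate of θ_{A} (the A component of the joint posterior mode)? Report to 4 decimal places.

0.0321

The Dirichlet prior is conjugate to the Multinomial likelihood: each posterior αⱼ = prior αⱼ + observed count nⱼ.
Posterior concentration: (6.8, 16.7, 20.4, 140.7), total = 184.6.
Joint mode component: (α_{A}−1)/(Σα−K) = 5.8/180.6 = 0.0321.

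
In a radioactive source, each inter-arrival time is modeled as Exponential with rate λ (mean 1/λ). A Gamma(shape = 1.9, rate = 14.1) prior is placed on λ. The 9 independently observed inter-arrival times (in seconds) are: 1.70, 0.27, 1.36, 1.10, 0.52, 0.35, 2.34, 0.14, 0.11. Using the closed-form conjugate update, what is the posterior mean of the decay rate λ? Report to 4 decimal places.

With a Gamma(shape α, rate β) prior on the exponential rate λ, the posterior after n observations with total T = Σxᵢ is Gamma(α+n, β+T).
Sum of observations T = 7.89 seconds; n = 9.
Posterior: Gamma(1.9+9, 14.1+7.89) = Gamma(10.9, 21.99).
Posterior mean of λ = α/β = 10.9/21.99 = 0.4957.

0.4957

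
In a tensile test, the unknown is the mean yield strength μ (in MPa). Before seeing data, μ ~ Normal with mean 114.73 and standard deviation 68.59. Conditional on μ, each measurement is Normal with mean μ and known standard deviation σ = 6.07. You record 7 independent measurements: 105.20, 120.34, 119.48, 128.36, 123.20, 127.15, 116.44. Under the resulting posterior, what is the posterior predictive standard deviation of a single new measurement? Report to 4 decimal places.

6.4886

For Normal data with known variance σ², a Normal(μ₀, σ₀²) prior on μ is conjugate. Posterior precision = 1/σ₀² + n/σ²; posterior mean is the precision-weighted average of μ₀ and x̄.
σ₀² = 68.59² = 4704.5881, σ² = 6.07² = 36.8449; σ² + n·σ₀² = 36.8449 + 7·4704.5881 = 32968.9616.
Posterior precision = 1/σ₀² + n/σ² = 1/4704.5881 + 7/36.8449 = (σ² + n·σ₀²)/(σ₀²σ²) = 32968.9616/(4704.5881·36.8449); posterior variance σₙ² = σ₀²σ²/(σ² + n·σ₀²) = 4704.5881·36.8449/32968.9616 = 5.257675.
Predictive variance for one new observation = σₙ² + σ² = 4704.5881·36.8449/32968.9616 + 36.8449 = σ²·(σ₀² + 32968.9616)/32968.9616 = 36.8449·37673.5497/32968.9616 = 42.102575; SD = √(36.8449·37673.5497/32968.9616) = 6.4886.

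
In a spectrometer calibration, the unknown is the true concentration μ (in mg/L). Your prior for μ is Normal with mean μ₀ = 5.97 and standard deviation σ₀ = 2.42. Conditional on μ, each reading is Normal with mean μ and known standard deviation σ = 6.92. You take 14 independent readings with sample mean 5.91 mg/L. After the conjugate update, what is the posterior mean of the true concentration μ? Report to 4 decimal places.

5.9321

For Normal data with known variance σ², a Normal(μ₀, σ₀²) prior on μ is conjugate. Posterior precision = 1/σ₀² + n/σ²; posterior mean is the precision-weighted average of μ₀ and x̄.
n·x̄ = 14·5.91 = 82.74.
σ₀² = 2.42² = 5.8564, σ² = 6.92² = 47.8864; σ² + n·σ₀² = 47.8864 + 14·5.8564 = 129.876.
Posterior mean = (μ₀/σ₀² + n·x̄/σ²)/(1/σ₀² + n/σ²) = (σ²·μ₀ + σ₀²·n·x̄)/(σ² + n·σ₀²) = (47.8864·5.97 + 5.8564·82.74)/129.876 = 770.440344/129.876 = 5.9321.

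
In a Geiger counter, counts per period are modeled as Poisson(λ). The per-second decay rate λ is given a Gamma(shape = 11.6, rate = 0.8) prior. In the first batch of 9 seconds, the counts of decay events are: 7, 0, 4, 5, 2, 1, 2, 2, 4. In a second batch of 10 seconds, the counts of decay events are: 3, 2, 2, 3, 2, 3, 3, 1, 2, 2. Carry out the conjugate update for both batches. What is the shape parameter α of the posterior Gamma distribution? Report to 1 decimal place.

61.6

With a Gamma(shape α, rate β) prior, the Poisson likelihood is conjugate: the posterior is Gamma(α + ΣXᵢ, β + n).
Batch 1: sum of counts S = 27 over n = 9 seconds.
After batch 1: Gamma(α+S, β+n) = Gamma(11.6+27, 0.8+9) = Gamma(38.6, 9.8).
Batch 2: sum of counts S = 23 over n = 10 seconds.
After batch 2: Gamma(α+S, β+n) = Gamma(38.6+23, 9.8+10) = Gamma(61.6, 19.8).
Posterior α = 61.6.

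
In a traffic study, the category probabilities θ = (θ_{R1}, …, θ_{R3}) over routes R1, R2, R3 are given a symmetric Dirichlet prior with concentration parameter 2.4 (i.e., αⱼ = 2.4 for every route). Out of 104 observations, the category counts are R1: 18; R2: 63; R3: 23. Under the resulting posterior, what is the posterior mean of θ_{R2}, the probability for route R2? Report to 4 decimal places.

0.5881

The Dirichlet prior is conjugate to the Multinomial likelihood: each posterior αⱼ = prior αⱼ + observed count nⱼ.
Posterior concentration: (20.4, 65.4, 25.4), total = 111.2.
E[θ_{R2}|data] = α_{R2}/Σα = 65.4/111.2 = 0.5881.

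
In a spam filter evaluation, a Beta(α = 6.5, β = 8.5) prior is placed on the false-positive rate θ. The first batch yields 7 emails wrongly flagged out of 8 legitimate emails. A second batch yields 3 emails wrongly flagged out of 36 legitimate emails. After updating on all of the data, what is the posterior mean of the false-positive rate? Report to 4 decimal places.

The Beta prior is conjugate to a Binomial/Bernoulli likelihood; the update adds successes to α and failures to β.
After batch 1: Beta(6.5+7, 8.5+1) = Beta(13.5, 9.5).
After batch 2: Beta(13.5+3, 9.5+33) = Beta(16.5, 42.5).
Posterior mean = α/(α+β) = 16.5/59.0 = 0.2797.

0.2797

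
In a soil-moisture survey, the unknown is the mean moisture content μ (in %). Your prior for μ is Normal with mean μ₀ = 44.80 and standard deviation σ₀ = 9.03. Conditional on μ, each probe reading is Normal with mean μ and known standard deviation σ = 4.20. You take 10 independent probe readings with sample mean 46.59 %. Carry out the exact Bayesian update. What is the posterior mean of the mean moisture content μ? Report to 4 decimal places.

46.5521

For Normal data with known variance σ², a Normal(μ₀, σ₀²) prior on μ is conjugate. Posterior precision = 1/σ₀² + n/σ²; posterior mean is the precision-weighted average of μ₀ and x̄.
n·x̄ = 10·46.59 = 465.9.
σ₀² = 9.03² = 81.5409, σ² = 4.20² = 17.64; σ² + n·σ₀² = 17.64 + 10·81.5409 = 833.049.
Posterior mean = (μ₀/σ₀² + n·x̄/σ²)/(1/σ₀² + n/σ²) = (σ²·μ₀ + σ₀²·n·x̄)/(σ² + n·σ₀²) = (17.64·44.80 + 81.5409·465.9)/833.049 = 38780.17731/833.049 = 46.5521.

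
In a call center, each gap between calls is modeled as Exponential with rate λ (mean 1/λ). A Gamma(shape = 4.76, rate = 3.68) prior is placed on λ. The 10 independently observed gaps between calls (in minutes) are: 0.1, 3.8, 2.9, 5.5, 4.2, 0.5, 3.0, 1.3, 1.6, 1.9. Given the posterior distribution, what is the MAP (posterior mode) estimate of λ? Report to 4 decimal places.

With a Gamma(shape α, rate β) prior on the exponential rate λ, the posterior after n observations with total T = Σxᵢ is Gamma(α+n, β+T).
Sum of observations T = 24.8 minutes; n = 10.
Posterior: Gamma(4.76+10, 3.68+24.8) = Gamma(14.76, 28.48).
Mode = (α−1)/β = 0.4831.

0.4831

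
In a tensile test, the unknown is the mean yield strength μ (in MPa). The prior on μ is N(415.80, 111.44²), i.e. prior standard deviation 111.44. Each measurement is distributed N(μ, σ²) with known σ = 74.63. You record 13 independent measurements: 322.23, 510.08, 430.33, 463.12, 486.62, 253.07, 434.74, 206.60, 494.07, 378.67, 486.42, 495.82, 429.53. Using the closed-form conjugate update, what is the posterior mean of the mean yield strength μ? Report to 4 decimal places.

For Normal data with known variance σ², a Normal(μ₀, σ₀²) prior on μ is conjugate. Posterior precision = 1/σ₀² + n/σ²; posterior mean is the precision-weighted average of μ₀ and x̄.
Σxᵢ = 322.23 + 510.08 + 430.33 + 463.12 + 486.62 + 253.07 + 434.74 + 206.60 + 494.07 + 378.67 + 486.42 + 495.82 + 429.53 = 5391.3, so n·x̄ = 5391.3.
σ₀² = 111.44² = 12418.8736, σ² = 74.63² = 5569.6369; σ² + n·σ₀² = 5569.6369 + 13·12418.8736 = 167014.9937.
Posterior mean = (μ₀/σ₀² + n·x̄/σ²)/(1/σ₀² + n/σ²) = (σ²·μ₀ + σ₀²·n·x̄)/(σ² + n·σ₀²) = (5569.6369·415.80 + 12418.8736·5391.3)/167014.9937 = 69269728.2627/167014.9937 = 414.7516.

414.7516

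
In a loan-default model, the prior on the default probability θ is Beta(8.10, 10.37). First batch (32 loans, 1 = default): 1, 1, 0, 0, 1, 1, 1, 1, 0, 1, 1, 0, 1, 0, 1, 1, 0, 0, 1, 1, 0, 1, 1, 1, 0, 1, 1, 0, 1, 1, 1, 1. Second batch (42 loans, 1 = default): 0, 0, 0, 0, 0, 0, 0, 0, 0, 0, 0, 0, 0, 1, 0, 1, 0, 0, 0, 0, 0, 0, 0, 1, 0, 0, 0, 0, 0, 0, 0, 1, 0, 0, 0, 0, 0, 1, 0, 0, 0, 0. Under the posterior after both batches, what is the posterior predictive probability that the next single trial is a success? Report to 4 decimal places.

The Beta prior is conjugate to a Binomial/Bernoulli likelihood; the update adds successes to α and failures to β.
After batch 1: Beta(8.10+22, 10.37+10) = Beta(30.10, 20.37).
After batch 2: Beta(30.10+5, 20.37+37) = Beta(35.10, 57.37).
For a single future Bernoulli trial, P(success | data) = α/(α+β) = 0.3796.

0.3796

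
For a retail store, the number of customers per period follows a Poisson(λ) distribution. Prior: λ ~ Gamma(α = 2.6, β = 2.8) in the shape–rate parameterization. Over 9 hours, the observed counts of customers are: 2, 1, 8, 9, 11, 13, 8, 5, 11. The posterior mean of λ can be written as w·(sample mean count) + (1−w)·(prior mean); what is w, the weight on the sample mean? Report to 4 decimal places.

With a Gamma(shape α, rate β) prior, the Poisson likelihood is conjugate: the posterior is Gamma(α + ΣXᵢ, β + n).
Posterior mean = (α₀+S)/(β₀+n) = [n/(β₀+n)]·(S/n) + [β₀/(β₀+n)]·(α₀/β₀), so only n and β₀ enter the weight.
Weight on data w = n/(β₀+n) = 9/(2.8+9) = 9/11.8 = 0.7627.

0.7627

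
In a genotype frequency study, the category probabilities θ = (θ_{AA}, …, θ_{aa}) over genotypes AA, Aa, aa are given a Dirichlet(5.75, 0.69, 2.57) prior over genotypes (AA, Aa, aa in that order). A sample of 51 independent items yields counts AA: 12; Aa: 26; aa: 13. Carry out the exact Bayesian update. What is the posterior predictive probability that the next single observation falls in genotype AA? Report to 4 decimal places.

The Dirichlet prior is conjugate to the Multinomial likelihood: each posterior αⱼ = prior αⱼ + observed count nⱼ.
Posterior concentration: (17.75, 26.69, 15.57), total = 60.01.
P(next = AA | data) = α_{AA}/Σα = 0.2958.

0.2958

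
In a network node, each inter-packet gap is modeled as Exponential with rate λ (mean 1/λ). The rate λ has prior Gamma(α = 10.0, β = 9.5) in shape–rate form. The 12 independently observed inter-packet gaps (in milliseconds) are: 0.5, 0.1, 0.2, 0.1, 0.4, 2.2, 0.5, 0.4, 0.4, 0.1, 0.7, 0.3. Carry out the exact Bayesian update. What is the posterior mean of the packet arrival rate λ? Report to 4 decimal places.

With a Gamma(shape α, rate β) prior on the exponential rate λ, the posterior after n observations with total T = Σxᵢ is Gamma(α+n, β+T).
Sum of observations T = 5.9 milliseconds; n = 12.
Posterior: Gamma(10.0+12, 9.5+5.9) = Gamma(22.0, 15.4).
Posterior mean of λ = α/β = 22.0/15.4 = 1.4286.

1.4286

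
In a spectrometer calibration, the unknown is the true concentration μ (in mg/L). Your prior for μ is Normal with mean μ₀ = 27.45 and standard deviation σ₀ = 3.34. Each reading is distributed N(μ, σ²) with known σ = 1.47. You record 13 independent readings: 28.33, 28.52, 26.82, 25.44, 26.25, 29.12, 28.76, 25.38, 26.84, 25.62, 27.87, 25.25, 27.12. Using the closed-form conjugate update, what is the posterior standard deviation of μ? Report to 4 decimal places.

0.4047

For Normal data with known variance σ², a Normal(μ₀, σ₀²) prior on μ is conjugate. Posterior precision = 1/σ₀² + n/σ²; posterior mean is the precision-weighted average of μ₀ and x̄.
σ₀² = 3.34² = 11.1556, σ² = 1.47² = 2.1609; σ² + n·σ₀² = 2.1609 + 13·11.1556 = 147.1837.
Posterior precision = 1/σ₀² + n/σ² = 1/11.1556 + 13/2.1609 = (σ² + n·σ₀²)/(σ₀²σ²) = 147.1837/(11.1556·2.1609); posterior variance σₙ² = σ₀²σ²/(σ² + n·σ₀²) = 11.1556·2.1609/147.1837 = 0.163783.
Posterior SD = √σₙ² = √(11.1556·2.1609/147.1837) = 0.4047.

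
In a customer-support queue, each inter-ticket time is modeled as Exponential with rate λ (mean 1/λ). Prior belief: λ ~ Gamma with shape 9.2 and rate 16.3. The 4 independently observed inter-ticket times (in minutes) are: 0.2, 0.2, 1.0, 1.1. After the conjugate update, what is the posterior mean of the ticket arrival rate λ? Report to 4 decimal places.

With a Gamma(shape α, rate β) prior on the exponential rate λ, the posterior after n observations with total T = Σxᵢ is Gamma(α+n, β+T).
Sum of observations T = 2.5 minutes; n = 4.
Posterior: Gamma(9.2+4, 16.3+2.5) = Gamma(13.2, 18.8).
Posterior mean of λ = α/β = 13.2/18.8 = 0.7021.

0.7021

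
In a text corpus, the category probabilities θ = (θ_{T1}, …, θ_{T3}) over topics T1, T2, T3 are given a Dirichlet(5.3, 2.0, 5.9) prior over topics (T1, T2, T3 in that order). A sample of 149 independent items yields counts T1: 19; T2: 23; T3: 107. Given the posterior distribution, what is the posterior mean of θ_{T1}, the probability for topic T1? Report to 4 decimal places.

0.1498

The Dirichlet prior is conjugate to the Multinomial likelihood: each posterior αⱼ = prior αⱼ + observed count nⱼ.
Posterior concentration: (24.3, 25.0, 112.9), total = 162.2.
E[θ_{T1}|data] = α_{T1}/Σα = 24.3/162.2 = 0.1498.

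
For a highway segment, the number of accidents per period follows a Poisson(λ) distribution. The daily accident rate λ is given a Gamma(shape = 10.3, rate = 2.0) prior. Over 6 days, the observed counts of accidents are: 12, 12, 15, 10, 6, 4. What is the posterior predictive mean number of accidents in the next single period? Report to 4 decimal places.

With a Gamma(shape α, rate β) prior, the Poisson likelihood is conjugate: the posterior is Gamma(α + ΣXᵢ, β + n).
Sum of counts S = 59 over n = 6 days.
Posterior: Gamma(α+S, β+n) = Gamma(10.3+59, 2.0+6) = Gamma(69.3, 8.0).
The predictive distribution for one future period is NegBinom with mean α/β = 8.6625.

8.6625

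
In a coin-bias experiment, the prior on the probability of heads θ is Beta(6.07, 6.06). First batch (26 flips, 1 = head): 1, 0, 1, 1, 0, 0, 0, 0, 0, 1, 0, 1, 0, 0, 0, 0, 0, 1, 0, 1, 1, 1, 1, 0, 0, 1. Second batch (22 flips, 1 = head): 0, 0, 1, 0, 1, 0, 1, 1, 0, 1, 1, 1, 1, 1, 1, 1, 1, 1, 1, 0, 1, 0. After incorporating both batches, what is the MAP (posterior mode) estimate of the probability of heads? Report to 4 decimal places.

0.5345

The Beta prior is conjugate to a Binomial/Bernoulli likelihood; the update adds successes to α and failures to β.
After batch 1: Beta(6.07+11, 6.06+15) = Beta(17.07, 21.06).
After batch 2: Beta(17.07+15, 21.06+7) = Beta(32.07, 28.06).
Mode of Beta(a,b) for a,b>1 is (a−1)/(a+b−2) = 31.07/58.13 = 0.5345.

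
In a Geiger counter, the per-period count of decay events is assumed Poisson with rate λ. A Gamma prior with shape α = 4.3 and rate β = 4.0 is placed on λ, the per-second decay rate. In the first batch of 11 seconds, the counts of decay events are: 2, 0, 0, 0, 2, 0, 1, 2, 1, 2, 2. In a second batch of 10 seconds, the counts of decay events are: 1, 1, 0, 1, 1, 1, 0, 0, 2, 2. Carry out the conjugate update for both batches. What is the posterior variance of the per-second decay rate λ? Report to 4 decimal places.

0.0405

With a Gamma(shape α, rate β) prior, the Poisson likelihood is conjugate: the posterior is Gamma(α + ΣXᵢ, β + n).
Batch 1: sum of counts S = 12 over n = 11 seconds.
After batch 1: Gamma(α+S, β+n) = Gamma(4.3+12, 4.0+11) = Gamma(16.3, 15.0).
Batch 2: sum of counts S = 9 over n = 10 seconds.
After batch 2: Gamma(α+S, β+n) = Gamma(16.3+9, 15.0+10) = Gamma(25.3, 25.0).
Var = α/β² = 25.3/25.0² = 0.0405.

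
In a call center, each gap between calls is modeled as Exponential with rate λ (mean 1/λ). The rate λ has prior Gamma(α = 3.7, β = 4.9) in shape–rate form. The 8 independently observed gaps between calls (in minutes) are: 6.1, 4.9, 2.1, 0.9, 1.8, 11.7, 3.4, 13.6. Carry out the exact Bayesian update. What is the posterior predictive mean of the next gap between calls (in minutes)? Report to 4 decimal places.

4.6168

With a Gamma(shape α, rate β) prior on the exponential rate λ, the posterior after n observations with total T = Σxᵢ is Gamma(α+n, β+T).
Sum of observations T = 44.5 minutes; n = 8.
Posterior: Gamma(3.7+8, 4.9+44.5) = Gamma(11.7, 49.4).
The predictive distribution for the next observation is Lomax; its mean is β/(α−1) = 49.4/10.7 = 4.6168.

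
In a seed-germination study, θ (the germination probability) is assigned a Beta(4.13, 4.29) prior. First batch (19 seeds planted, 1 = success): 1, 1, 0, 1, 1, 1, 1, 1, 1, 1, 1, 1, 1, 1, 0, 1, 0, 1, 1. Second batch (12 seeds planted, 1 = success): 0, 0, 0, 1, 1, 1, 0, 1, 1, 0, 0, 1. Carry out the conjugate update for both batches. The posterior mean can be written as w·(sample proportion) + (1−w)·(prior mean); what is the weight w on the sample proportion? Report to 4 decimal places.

0.7864

The Beta prior is conjugate to a Binomial/Bernoulli likelihood; the update adds successes to α and failures to β.
Total number of seeds planted: n = 19 + 12 = 31.
Posterior mean = (α₀+k)/(α₀+β₀+n) = [n/(α₀+β₀+n)]·(k/n) + [(α₀+β₀)/(α₀+β₀+n)]·α₀/(α₀+β₀), so only n and the prior enter the weight.
The weight on the data is w = n/(α₀+β₀+n) = 31/(4.13+4.29+31) = 31/39.42 = 0.7864.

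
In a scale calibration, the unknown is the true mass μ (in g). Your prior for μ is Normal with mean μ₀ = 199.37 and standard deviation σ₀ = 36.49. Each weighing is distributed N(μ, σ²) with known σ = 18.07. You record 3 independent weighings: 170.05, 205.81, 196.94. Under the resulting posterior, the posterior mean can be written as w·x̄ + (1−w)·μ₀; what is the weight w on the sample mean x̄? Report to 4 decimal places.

0.9244

For Normal data with known variance σ², a Normal(μ₀, σ₀²) prior on μ is conjugate. Posterior precision = 1/σ₀² + n/σ²; posterior mean is the precision-weighted average of μ₀ and x̄.
σ₀² = 36.49² = 1331.5201, σ² = 18.07² = 326.5249. Prior precision 1/σ₀² = 1/1331.5201; data precision n/σ² = 3/326.5249.
w = (n/σ²)/(1/σ₀² + n/σ²) = n·σ₀²/(σ² + n·σ₀²) = 3·1331.5201/(326.5249 + 3·1331.5201) = 3994.5603/4321.0852 = 0.9244.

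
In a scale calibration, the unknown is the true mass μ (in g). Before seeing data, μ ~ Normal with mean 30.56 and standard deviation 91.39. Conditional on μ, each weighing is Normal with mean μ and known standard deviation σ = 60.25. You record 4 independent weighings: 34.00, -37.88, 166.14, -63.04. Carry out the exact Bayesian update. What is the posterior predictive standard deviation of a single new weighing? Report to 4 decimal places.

For Normal data with known variance σ², a Normal(μ₀, σ₀²) prior on μ is conjugate. Posterior precision = 1/σ₀² + n/σ²; posterior mean is the precision-weighted average of μ₀ and x̄.
σ₀² = 91.39² = 8352.1321, σ² = 60.25² = 3630.0625; σ² + n·σ₀² = 3630.0625 + 4·8352.1321 = 37038.5909.
Posterior precision = 1/σ₀² + n/σ² = 1/8352.1321 + 4/3630.0625 = (σ² + n·σ₀²)/(σ₀²σ²) = 37038.5909/(8352.1321·3630.0625); posterior variance σₙ² = σ₀²σ²/(σ² + n·σ₀²) = 8352.1321·3630.0625/37038.5909 = 818.572219.
Predictive variance for one new observation = σₙ² + σ² = 8352.1321·3630.0625/37038.5909 + 3630.0625 = σ²·(σ₀² + 37038.5909)/37038.5909 = 3630.0625·45390.723/37038.5909 = 4448.634719; SD = √(3630.0625·45390.723/37038.5909) = 66.6981.

66.6981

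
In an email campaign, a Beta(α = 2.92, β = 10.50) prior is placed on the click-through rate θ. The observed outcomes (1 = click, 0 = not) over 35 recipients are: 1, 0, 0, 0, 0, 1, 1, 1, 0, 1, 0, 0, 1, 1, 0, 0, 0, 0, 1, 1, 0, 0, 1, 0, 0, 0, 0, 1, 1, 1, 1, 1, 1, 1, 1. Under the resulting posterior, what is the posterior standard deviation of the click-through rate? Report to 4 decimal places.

The Beta prior is conjugate to a Binomial/Bernoulli likelihood; the update adds successes to α and failures to β.
Posterior: Beta(α+k, β+n−k) = Beta(2.92+18, 10.50+17) = Beta(20.92, 27.50).
Var = αβ/((α+β)²(α+β+1)) = 20.92·27.50/(48.42²·49.42) = 0.00496526; SD = √0.00496526 = 0.0705.

0.0705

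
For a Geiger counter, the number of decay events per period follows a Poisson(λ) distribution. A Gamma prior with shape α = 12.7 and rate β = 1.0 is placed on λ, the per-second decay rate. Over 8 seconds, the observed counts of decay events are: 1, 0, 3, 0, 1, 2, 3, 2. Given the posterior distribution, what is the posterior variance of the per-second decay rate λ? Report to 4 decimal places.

0.3049

With a Gamma(shape α, rate β) prior, the Poisson likelihood is conjugate: the posterior is Gamma(α + ΣXᵢ, β + n).
Sum of counts S = 12 over n = 8 seconds.
Posterior: Gamma(α+S, β+n) = Gamma(12.7+12, 1.0+8) = Gamma(24.7, 9.0).
Var = α/β² = 24.7/9.0² = 0.3049.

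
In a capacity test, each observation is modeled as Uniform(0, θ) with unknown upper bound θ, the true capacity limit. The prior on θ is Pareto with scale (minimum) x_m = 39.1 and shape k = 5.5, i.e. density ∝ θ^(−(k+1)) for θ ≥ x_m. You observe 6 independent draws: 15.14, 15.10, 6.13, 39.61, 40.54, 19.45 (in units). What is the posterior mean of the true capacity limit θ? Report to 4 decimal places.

44.4010

A Pareto(scale x_m, shape k) prior on the upper bound θ of Uniform(0, θ) is conjugate: posterior is Pareto(max(x_m, max xᵢ), k + n).
Sample maximum = 40.54; prior scale x_m = 39.1 → posterior scale = max = 40.54.
Posterior shape = 5.5 + 6 = 11.5.
E[θ|data] = k·x_m/(k−1) = 11.5·40.54/10.5 = 44.4010.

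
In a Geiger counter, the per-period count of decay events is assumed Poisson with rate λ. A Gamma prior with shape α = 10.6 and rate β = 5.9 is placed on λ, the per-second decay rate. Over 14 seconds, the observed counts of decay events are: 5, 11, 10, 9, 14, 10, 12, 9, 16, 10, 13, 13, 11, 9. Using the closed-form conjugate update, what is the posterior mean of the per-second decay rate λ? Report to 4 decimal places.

8.1709

With a Gamma(shape α, rate β) prior, the Poisson likelihood is conjugate: the posterior is Gamma(α + ΣXᵢ, β + n).
Sum of counts S = 152 over n = 14 seconds.
Posterior: Gamma(α+S, β+n) = Gamma(10.6+152, 5.9+14) = Gamma(162.6, 19.9).
Posterior mean = α/β = 162.6/19.9 = 8.1709.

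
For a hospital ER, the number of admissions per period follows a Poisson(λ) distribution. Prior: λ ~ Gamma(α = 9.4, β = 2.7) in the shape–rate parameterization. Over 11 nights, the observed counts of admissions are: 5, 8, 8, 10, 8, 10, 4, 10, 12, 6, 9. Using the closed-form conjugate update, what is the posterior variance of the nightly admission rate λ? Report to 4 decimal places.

With a Gamma(shape α, rate β) prior, the Poisson likelihood is conjugate: the posterior is Gamma(α + ΣXᵢ, β + n).
Sum of counts S = 90 over n = 11 nights.
Posterior: Gamma(α+S, β+n) = Gamma(9.4+90, 2.7+11) = Gamma(99.4, 13.7).
Var = α/β² = 99.4/13.7² = 0.5296.

0.5296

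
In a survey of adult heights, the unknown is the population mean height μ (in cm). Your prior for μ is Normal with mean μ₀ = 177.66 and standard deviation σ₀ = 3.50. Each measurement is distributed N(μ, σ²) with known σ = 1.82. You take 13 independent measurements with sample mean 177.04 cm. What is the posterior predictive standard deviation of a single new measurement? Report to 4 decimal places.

For Normal data with known variance σ², a Normal(μ₀, σ₀²) prior on μ is conjugate. Posterior precision = 1/σ₀² + n/σ²; posterior mean is the precision-weighted average of μ₀ and x̄.
σ₀² = 3.50² = 12.25, σ² = 1.82² = 3.3124; σ² + n·σ₀² = 3.3124 + 13·12.25 = 162.5624.
Posterior precision = 1/σ₀² + n/σ² = 1/12.25 + 13/3.3124 = (σ² + n·σ₀²)/(σ₀²σ²) = 162.5624/(12.25·3.3124); posterior variance σₙ² = σ₀²σ²/(σ² + n·σ₀²) = 12.25·3.3124/162.5624 = 0.249608.
Predictive variance for one new observation = σₙ² + σ² = 12.25·3.3124/162.5624 + 3.3124 = σ²·(σ₀² + 162.5624)/162.5624 = 3.3124·174.8124/162.5624 = 3.562008; SD = √(3.3124·174.8124/162.5624) = 1.8873.

1.8873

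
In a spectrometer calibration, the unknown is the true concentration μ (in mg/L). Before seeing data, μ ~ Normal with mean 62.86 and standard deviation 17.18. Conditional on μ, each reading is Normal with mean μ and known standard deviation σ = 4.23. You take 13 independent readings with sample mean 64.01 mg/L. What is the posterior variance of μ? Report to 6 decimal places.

For Normal data with known variance σ², a Normal(μ₀, σ₀²) prior on μ is conjugate. Posterior precision = 1/σ₀² + n/σ²; posterior mean is the precision-weighted average of μ₀ and x̄.
σ₀² = 17.18² = 295.1524, σ² = 4.23² = 17.8929; σ² + n·σ₀² = 17.8929 + 13·295.1524 = 3854.8741.
Posterior precision = 1/σ₀² + n/σ² = 1/295.1524 + 13/17.8929 = (σ² + n·σ₀²)/(σ₀²σ²) = 3854.8741/(295.1524·17.8929); posterior variance σₙ² = σ₀²σ²/(σ² + n·σ₀²) = 295.1524·17.8929/3854.8741 = 1.369988.

1.369988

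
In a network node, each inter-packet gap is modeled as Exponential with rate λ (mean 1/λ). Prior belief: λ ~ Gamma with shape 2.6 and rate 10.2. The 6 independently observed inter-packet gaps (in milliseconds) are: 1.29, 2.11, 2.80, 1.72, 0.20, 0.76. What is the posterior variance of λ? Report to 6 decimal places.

0.023623

With a Gamma(shape α, rate β) prior on the exponential rate λ, the posterior after n observations with total T = Σxᵢ is Gamma(α+n, β+T).
Sum of observations T = 8.88 milliseconds; n = 6.
Posterior: Gamma(2.6+6, 10.2+8.88) = Gamma(8.6, 19.08).
Var = α/β² = 0.023623.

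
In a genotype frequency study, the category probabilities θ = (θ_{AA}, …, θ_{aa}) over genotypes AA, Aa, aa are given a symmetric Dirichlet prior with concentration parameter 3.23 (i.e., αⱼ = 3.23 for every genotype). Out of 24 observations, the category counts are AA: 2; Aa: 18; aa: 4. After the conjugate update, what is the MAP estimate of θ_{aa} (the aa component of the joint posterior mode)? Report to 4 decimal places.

0.2030

The Dirichlet prior is conjugate to the Multinomial likelihood: each posterior αⱼ = prior αⱼ + observed count nⱼ.
Posterior concentration: (5.23, 21.23, 7.23), total = 33.69.
Joint mode component: (α_{aa}−1)/(Σα−K) = 6.23/30.69 = 0.2030.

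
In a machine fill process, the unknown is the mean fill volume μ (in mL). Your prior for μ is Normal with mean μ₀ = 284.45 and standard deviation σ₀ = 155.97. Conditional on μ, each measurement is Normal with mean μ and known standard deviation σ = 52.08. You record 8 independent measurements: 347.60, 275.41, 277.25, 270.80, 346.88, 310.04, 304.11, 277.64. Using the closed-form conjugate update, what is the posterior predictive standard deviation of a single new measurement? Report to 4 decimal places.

For Normal data with known variance σ², a Normal(μ₀, σ₀²) prior on μ is conjugate. Posterior precision = 1/σ₀² + n/σ²; posterior mean is the precision-weighted average of μ₀ and x̄.
σ₀² = 155.97² = 24326.6409, σ² = 52.08² = 2712.3264; σ² + n·σ₀² = 2712.3264 + 8·24326.6409 = 197325.4536.
Posterior precision = 1/σ₀² + n/σ² = 1/24326.6409 + 8/2712.3264 = (σ² + n·σ₀²)/(σ₀²σ²) = 197325.4536/(24326.6409·2712.3264); posterior variance σₙ² = σ₀²σ²/(σ² + n·σ₀²) = 24326.6409·2712.3264/197325.4536 = 334.380533.
Predictive variance for one new observation = σₙ² + σ² = 24326.6409·2712.3264/197325.4536 + 2712.3264 = σ²·(σ₀² + 197325.4536)/197325.4536 = 2712.3264·221652.0945/197325.4536 = 3046.706933; SD = √(2712.3264·221652.0945/197325.4536) = 55.1970.

55.1970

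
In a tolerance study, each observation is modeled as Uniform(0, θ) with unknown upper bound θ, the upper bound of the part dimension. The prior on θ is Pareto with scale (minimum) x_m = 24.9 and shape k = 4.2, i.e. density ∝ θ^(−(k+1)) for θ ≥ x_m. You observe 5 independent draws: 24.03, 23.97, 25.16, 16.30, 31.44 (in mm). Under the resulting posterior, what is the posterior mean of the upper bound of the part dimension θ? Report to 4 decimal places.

A Pareto(scale x_m, shape k) prior on the upper bound θ of Uniform(0, θ) is conjugate: posterior is Pareto(max(x_m, max xᵢ), k + n).
Sample maximum = 31.44; prior scale x_m = 24.9 → posterior scale = max = 31.44.
Posterior shape = 4.2 + 5 = 9.2.
E[θ|data] = k·x_m/(k−1) = 9.2·31.44/8.2 = 35.2741.

35.2741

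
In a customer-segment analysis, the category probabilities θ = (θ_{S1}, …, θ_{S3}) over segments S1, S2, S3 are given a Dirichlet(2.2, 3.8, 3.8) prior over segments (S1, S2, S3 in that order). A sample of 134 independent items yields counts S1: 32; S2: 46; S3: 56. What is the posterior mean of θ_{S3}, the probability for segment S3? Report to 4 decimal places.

0.4159

The Dirichlet prior is conjugate to the Multinomial likelihood: each posterior αⱼ = prior αⱼ + observed count nⱼ.
Posterior concentration: (34.2, 49.8, 59.8), total = 143.8.
E[θ_{S3}|data] = α_{S3}/Σα = 59.8/143.8 = 0.4159.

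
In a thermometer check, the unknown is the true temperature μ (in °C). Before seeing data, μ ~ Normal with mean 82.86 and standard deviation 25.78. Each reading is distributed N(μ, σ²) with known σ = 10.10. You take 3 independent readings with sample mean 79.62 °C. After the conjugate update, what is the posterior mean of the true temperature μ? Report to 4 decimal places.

79.7777

For Normal data with known variance σ², a Normal(μ₀, σ₀²) prior on μ is conjugate. Posterior precision = 1/σ₀² + n/σ²; posterior mean is the precision-weighted average of μ₀ and x̄.
n·x̄ = 3·79.62 = 238.86.
σ₀² = 25.78² = 664.6084, σ² = 10.10² = 102.01; σ² + n·σ₀² = 102.01 + 3·664.6084 = 2095.8352.
Posterior mean = (μ₀/σ₀² + n·x̄/σ²)/(1/σ₀² + n/σ²) = (σ²·μ₀ + σ₀²·n·x̄)/(σ² + n·σ₀²) = (102.01·82.86 + 664.6084·238.86)/2095.8352 = 167200.911024/2095.8352 = 79.7777.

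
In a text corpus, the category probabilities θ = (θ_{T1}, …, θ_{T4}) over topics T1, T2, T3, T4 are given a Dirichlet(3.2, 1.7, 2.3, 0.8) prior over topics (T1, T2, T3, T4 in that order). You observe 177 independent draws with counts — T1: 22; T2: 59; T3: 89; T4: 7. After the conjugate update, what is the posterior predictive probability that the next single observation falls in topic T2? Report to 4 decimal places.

0.3281

The Dirichlet prior is conjugate to the Multinomial likelihood: each posterior αⱼ = prior αⱼ + observed count nⱼ.
Posterior concentration: (25.2, 60.7, 91.3, 7.8), total = 185.0.
P(next = T2 | data) = α_{T2}/Σα = 0.3281.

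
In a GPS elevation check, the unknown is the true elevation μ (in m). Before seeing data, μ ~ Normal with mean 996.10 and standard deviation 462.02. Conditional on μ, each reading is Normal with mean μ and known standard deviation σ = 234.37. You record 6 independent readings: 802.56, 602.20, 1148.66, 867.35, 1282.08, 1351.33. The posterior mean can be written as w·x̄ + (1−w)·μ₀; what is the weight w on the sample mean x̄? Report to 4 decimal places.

0.9589

For Normal data with known variance σ², a Normal(μ₀, σ₀²) prior on μ is conjugate. Posterior precision = 1/σ₀² + n/σ²; posterior mean is the precision-weighted average of μ₀ and x̄.
σ₀² = 462.02² = 213462.4804, σ² = 234.37² = 54929.2969. Prior precision 1/σ₀² = 1/213462.4804; data precision n/σ² = 6/54929.2969.
w = (n/σ²)/(1/σ₀² + n/σ²) = n·σ₀²/(σ² + n·σ₀²) = 6·213462.4804/(54929.2969 + 6·213462.4804) = 1280774.8824/1335704.1793 = 0.9589.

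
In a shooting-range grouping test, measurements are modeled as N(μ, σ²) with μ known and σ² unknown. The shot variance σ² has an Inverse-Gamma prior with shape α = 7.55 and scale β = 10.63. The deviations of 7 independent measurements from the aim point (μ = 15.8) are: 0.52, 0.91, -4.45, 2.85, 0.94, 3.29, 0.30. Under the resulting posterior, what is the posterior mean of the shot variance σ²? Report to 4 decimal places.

3.0886

With known mean μ and an Inverse-Gamma(α, β) prior on σ², the Normal likelihood is conjugate: posterior is Inv-Gamma(α + n/2, β + Σ(xᵢ−μ)²/2).
Σ(xᵢ−μ)² = (0.52)² + (0.91)² + (-4.45)² + (2.85)² + (0.94)² + (3.29)² + (0.30)² = 40.8212.
Posterior: Inv-Gamma(7.55 + 7/2, 10.63 + 40.8212/2) = Inv-Gamma(11.05, 31.04060).
E[σ²|data] = β/(α−1) = 31.04060/10.05 = 3.0886.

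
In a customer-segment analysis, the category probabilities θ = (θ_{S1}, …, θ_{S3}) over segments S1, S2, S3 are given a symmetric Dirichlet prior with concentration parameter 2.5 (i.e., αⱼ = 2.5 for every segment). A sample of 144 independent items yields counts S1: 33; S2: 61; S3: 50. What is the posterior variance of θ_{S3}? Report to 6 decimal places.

The Dirichlet prior is conjugate to the Multinomial likelihood: each posterior αⱼ = prior αⱼ + observed count nⱼ.
Posterior concentration: (35.5, 63.5, 52.5), total = 151.5.
Var[θ_j] = α_j(Σα−α_j)/((Σα)²(Σα+1)) = 52.5·99.0/(151.5²·152.5) = 0.001485.

0.001485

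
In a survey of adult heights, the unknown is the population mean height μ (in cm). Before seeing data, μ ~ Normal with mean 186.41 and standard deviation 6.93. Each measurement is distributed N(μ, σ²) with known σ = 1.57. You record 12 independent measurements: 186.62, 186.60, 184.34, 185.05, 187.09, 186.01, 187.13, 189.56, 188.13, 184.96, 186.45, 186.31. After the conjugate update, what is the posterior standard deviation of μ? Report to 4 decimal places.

0.4523

For Normal data with known variance σ², a Normal(μ₀, σ₀²) prior on μ is conjugate. Posterior precision = 1/σ₀² + n/σ²; posterior mean is the precision-weighted average of μ₀ and x̄.
σ₀² = 6.93² = 48.0249, σ² = 1.57² = 2.4649; σ² + n·σ₀² = 2.4649 + 12·48.0249 = 578.7637.
Posterior precision = 1/σ₀² + n/σ² = 1/48.0249 + 12/2.4649 = (σ² + n·σ₀²)/(σ₀²σ²) = 578.7637/(48.0249·2.4649); posterior variance σₙ² = σ₀²σ²/(σ² + n·σ₀²) = 48.0249·2.4649/578.7637 = 0.204534.
Posterior SD = √σₙ² = √(48.0249·2.4649/578.7637) = 0.4523.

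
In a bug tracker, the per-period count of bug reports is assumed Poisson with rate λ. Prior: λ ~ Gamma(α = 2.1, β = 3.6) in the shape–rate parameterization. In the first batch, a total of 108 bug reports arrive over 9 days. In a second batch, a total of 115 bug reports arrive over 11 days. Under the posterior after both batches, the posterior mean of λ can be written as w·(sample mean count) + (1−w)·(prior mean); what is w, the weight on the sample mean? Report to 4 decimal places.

0.8475

With a Gamma(shape α, rate β) prior, the Poisson likelihood is conjugate: the posterior is Gamma(α + ΣXᵢ, β + n).
Total number of days: n = 9 + 11 = 20.
Posterior mean = (α₀+S)/(β₀+n) = [n/(β₀+n)]·(S/n) + [β₀/(β₀+n)]·(α₀/β₀), so only n and β₀ enter the weight.
Weight on data w = n/(β₀+n) = 20/(3.6+20) = 20/23.6 = 0.8475.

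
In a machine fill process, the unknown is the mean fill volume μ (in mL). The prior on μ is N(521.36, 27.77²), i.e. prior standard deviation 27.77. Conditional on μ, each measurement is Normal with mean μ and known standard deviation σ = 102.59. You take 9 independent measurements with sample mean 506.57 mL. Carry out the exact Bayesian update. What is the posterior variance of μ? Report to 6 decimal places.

For Normal data with known variance σ², a Normal(μ₀, σ₀²) prior on μ is conjugate. Posterior precision = 1/σ₀² + n/σ²; posterior mean is the precision-weighted average of μ₀ and x̄.
σ₀² = 27.77² = 771.1729, σ² = 102.59² = 10524.7081; σ² + n·σ₀² = 10524.7081 + 9·771.1729 = 17465.2642.
Posterior precision = 1/σ₀² + n/σ² = 1/771.1729 + 9/10524.7081 = (σ² + n·σ₀²)/(σ₀²σ²) = 17465.2642/(771.1729·10524.7081); posterior variance σₙ² = σ₀²σ²/(σ² + n·σ₀²) = 771.1729·10524.7081/17465.2642 = 464.714966.

464.714966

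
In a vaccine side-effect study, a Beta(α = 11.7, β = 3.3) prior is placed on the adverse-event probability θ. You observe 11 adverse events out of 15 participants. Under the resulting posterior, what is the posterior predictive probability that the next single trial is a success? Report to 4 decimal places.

0.7567

The Beta prior is conjugate to a Binomial/Bernoulli likelihood; the update adds successes to α and failures to β.
Posterior: Beta(α+k, β+n−k) = Beta(11.7+11, 3.3+4) = Beta(22.7, 7.3).
For a single future Bernoulli trial, P(success | data) = α/(α+β) = 0.7567.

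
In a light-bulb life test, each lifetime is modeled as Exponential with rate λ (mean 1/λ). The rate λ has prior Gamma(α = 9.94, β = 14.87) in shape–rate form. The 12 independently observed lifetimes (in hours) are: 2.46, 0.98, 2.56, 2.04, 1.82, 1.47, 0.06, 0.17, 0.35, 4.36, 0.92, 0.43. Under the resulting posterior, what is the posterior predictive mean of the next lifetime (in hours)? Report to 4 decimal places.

With a Gamma(shape α, rate β) prior on the exponential rate λ, the posterior after n observations with total T = Σxᵢ is Gamma(α+n, β+T).
Sum of observations T = 17.62 hours; n = 12.
Posterior: Gamma(9.94+12, 14.87+17.62) = Gamma(21.94, 32.49).
The predictive distribution for the next observation is Lomax; its mean is β/(α−1) = 32.49/20.94 = 1.5516.

1.5516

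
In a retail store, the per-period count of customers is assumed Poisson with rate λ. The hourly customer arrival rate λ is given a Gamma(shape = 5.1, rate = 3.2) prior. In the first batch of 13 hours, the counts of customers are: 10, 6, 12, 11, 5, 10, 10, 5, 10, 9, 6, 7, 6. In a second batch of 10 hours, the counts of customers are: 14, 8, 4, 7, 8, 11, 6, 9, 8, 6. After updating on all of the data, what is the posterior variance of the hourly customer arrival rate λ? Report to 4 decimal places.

With a Gamma(shape α, rate β) prior, the Poisson likelihood is conjugate: the posterior is Gamma(α + ΣXᵢ, β + n).
Batch 1: sum of counts S = 107 over n = 13 hours.
After batch 1: Gamma(α+S, β+n) = Gamma(5.1+107, 3.2+13) = Gamma(112.1, 16.2).
Batch 2: sum of counts S = 81 over n = 10 hours.
After batch 2: Gamma(α+S, β+n) = Gamma(112.1+81, 16.2+10) = Gamma(193.1, 26.2).
Var = α/β² = 193.1/26.2² = 0.2813.

0.2813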